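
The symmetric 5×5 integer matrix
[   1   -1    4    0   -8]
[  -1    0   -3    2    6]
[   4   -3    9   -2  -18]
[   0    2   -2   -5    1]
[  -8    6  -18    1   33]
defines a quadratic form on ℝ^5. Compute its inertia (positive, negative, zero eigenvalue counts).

step 0: pivot 1 → sign +
step 1: pivot -1 → sign −
step 2: pivot -6 → sign −
step 3: pivot -1 → sign −
step 4: pivot 6 → sign +
signature = (2, 3, 0)

Answer: (2, 3, 0)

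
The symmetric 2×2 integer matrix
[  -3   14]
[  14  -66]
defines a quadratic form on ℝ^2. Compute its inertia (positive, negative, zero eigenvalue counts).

Answer: (0, 2, 0)

Derivation:
step 0: pivot -3 → sign −
step 1: pivot -2/3 → sign −
signature = (0, 2, 0)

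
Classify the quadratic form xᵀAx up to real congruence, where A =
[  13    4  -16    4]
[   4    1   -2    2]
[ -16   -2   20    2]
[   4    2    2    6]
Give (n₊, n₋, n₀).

Answer: (2, 2, 0)

Derivation:
step 0: pivot 13 → sign +
step 1: pivot -3/13 → sign −
step 2: pivot 112/3 → sign +
step 3: pivot -3/28 → sign −
signature = (2, 2, 0)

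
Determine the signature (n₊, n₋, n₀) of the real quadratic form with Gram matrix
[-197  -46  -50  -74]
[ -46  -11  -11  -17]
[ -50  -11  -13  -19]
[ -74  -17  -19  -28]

Answer: (1, 3, 0)

Derivation:
step 0: pivot -197 → sign −
step 1: pivot -51/197 → sign −
step 2: pivot 74/51 → sign +
step 3: pivot -3/37 → sign −
signature = (1, 3, 0)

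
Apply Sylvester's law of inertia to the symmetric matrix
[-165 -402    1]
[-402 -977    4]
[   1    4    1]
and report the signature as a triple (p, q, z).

step 0: pivot -165 → sign −
step 1: pivot 133/55 → sign +
step 2: pivot -2/399 → sign −
signature = (1, 2, 0)

Answer: (1, 2, 0)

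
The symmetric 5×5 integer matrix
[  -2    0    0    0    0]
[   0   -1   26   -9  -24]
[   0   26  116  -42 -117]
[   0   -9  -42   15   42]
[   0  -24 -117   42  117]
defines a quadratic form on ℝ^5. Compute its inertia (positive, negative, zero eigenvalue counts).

Answer: (1, 3, 1)

Derivation:
step 0: pivot -2 → sign −
step 1: pivot -1 → sign −
step 2: pivot 792 → sign +
step 3: pivot -2/11 → sign −
step 4: row/col 4 already zero → sign 0
signature = (1, 3, 1)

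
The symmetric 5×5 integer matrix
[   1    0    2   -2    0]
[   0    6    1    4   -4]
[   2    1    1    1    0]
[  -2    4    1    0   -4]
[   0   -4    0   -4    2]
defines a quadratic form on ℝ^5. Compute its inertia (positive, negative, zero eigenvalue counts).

step 0: pivot 1 → sign +
step 1: pivot 6 → sign +
step 2: pivot -19/6 → sign −
step 3: pivot -14/19 → sign −
step 4: pivot -2/7 → sign −
signature = (2, 3, 0)

Answer: (2, 3, 0)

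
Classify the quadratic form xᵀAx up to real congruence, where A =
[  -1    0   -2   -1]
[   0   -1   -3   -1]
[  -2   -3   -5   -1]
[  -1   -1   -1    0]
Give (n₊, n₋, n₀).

Answer: (1, 2, 1)

Derivation:
step 0: pivot -1 → sign −
step 1: pivot -1 → sign −
step 2: pivot 8 → sign +
step 3: row/col 3 already zero → sign 0
signature = (1, 2, 1)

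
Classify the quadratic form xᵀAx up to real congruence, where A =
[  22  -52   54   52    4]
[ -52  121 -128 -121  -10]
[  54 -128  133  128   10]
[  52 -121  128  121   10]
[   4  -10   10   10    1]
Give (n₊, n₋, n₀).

Answer: (3, 1, 1)

Derivation:
step 0: pivot 22 → sign +
step 1: pivot -21/11 → sign −
step 2: pivot 11/21 → sign +
step 3: pivot 3/11 → sign +
step 4: row/col 4 already zero → sign 0
signature = (3, 1, 1)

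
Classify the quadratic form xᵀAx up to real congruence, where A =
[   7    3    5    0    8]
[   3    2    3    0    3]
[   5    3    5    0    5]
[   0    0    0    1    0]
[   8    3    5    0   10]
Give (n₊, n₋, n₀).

Answer: (5, 0, 0)

Derivation:
step 0: pivot 7 → sign +
step 1: pivot 5/7 → sign +
step 2: pivot 2/5 → sign +
step 3: pivot 1 → sign +
step 4: pivot 1/2 → sign +
signature = (5, 0, 0)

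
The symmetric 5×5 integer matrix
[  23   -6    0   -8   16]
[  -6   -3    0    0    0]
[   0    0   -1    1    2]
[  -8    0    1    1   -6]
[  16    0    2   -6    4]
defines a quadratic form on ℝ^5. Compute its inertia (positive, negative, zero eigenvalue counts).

step 0: pivot 23 → sign +
step 1: pivot -105/23 → sign −
step 2: pivot -1 → sign −
step 3: pivot 6/35 → sign +
step 4: row/col 4 already zero → sign 0
signature = (2, 2, 1)

Answer: (2, 2, 1)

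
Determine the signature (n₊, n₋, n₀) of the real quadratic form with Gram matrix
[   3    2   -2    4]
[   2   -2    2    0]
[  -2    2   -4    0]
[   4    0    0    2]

step 0: pivot 3 → sign +
step 1: pivot -10/3 → sign −
step 2: pivot -2 → sign −
step 3: pivot -6/5 → sign −
signature = (1, 3, 0)

Answer: (1, 3, 0)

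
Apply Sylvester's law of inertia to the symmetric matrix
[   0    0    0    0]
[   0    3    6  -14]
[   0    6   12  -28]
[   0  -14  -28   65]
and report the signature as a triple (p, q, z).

Answer: (1, 1, 2)

Derivation:
step 0: pivot 3 → sign +
step 1: pivot -1/3 → sign −
step 2: row/col 2 already zero → sign 0
step 3: row/col 3 already zero → sign 0
signature = (1, 1, 2)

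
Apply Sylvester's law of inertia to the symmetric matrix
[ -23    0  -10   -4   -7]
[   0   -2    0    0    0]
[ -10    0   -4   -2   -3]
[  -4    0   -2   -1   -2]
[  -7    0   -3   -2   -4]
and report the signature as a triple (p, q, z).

Answer: (1, 4, 0)

Derivation:
step 0: pivot -23 → sign −
step 1: pivot -2 → sign −
step 2: pivot 8/23 → sign +
step 3: pivot -1/2 → sign −
step 4: pivot -3/4 → sign −
signature = (1, 4, 0)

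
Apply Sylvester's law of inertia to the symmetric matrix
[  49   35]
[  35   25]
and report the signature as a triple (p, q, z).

Answer: (1, 0, 1)

Derivation:
step 0: pivot 49 → sign +
step 1: row/col 1 already zero → sign 0
signature = (1, 0, 1)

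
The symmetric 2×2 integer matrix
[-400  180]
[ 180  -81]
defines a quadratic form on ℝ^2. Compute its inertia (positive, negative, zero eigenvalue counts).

step 0: pivot -400 → sign −
step 1: row/col 1 already zero → sign 0
signature = (0, 1, 1)

Answer: (0, 1, 1)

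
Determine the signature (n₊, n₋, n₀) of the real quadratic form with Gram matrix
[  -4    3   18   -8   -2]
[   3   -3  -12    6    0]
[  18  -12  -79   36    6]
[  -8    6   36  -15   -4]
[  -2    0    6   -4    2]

Answer: (2, 3, 0)

Derivation:
step 0: pivot -4 → sign −
step 1: pivot -3/4 → sign −
step 2: pivot 5 → sign +
step 3: pivot 1 → sign +
step 4: pivot -6/5 → sign −
signature = (2, 3, 0)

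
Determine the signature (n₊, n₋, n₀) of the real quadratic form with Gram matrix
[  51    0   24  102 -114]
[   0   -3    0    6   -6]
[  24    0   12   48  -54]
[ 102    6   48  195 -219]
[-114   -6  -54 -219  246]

Answer: (3, 1, 1)

Derivation:
step 0: pivot 51 → sign +
step 1: pivot -3 → sign −
step 2: pivot 12/17 → sign +
step 3: pivot 3 → sign +
step 4: row/col 4 already zero → sign 0
signature = (3, 1, 1)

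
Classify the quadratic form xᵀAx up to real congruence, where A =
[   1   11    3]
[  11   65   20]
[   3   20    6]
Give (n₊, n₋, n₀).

Answer: (2, 1, 0)

Derivation:
step 0: pivot 1 → sign +
step 1: pivot -56 → sign −
step 2: pivot 1/56 → sign +
signature = (2, 1, 0)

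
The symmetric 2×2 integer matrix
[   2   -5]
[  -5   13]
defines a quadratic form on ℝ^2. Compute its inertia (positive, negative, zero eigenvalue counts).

Answer: (2, 0, 0)

Derivation:
step 0: pivot 2 → sign +
step 1: pivot 1/2 → sign +
signature = (2, 0, 0)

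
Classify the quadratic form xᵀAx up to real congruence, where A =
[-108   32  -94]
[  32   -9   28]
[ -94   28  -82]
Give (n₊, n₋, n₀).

step 0: pivot -108 → sign −
step 1: pivot 13/27 → sign +
step 2: pivot -3/13 → sign −
signature = (1, 2, 0)

Answer: (1, 2, 0)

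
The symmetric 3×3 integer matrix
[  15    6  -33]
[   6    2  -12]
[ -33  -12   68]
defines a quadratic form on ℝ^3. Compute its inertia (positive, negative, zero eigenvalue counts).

Answer: (1, 2, 0)

Derivation:
step 0: pivot 15 → sign +
step 1: pivot -2/5 → sign −
step 2: pivot -1 → sign −
signature = (1, 2, 0)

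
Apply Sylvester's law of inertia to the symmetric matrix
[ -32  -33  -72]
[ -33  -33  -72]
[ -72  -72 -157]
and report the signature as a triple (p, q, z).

Answer: (2, 1, 0)

Derivation:
step 0: pivot -32 → sign −
step 1: pivot 33/32 → sign +
step 2: pivot 1/11 → sign +
signature = (2, 1, 0)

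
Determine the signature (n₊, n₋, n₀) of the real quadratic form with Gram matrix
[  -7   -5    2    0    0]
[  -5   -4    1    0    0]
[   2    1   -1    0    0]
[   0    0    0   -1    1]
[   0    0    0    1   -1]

Answer: (0, 3, 2)

Derivation:
step 0: pivot -7 → sign −
step 1: pivot -3/7 → sign −
step 2: pivot -1 → sign −
step 3: row/col 3 already zero → sign 0
step 4: row/col 4 already zero → sign 0
signature = (0, 3, 2)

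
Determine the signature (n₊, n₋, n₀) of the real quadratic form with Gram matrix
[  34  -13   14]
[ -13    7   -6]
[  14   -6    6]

step 0: pivot 34 → sign +
step 1: pivot 69/34 → sign +
step 2: pivot 2/69 → sign +
signature = (3, 0, 0)

Answer: (3, 0, 0)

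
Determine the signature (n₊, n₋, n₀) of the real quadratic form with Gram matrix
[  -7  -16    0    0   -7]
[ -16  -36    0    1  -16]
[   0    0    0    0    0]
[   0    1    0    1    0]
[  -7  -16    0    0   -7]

step 0: pivot -7 → sign −
step 1: pivot 4/7 → sign +
step 2: pivot -3/4 → sign −
step 3: row/col 3 already zero → sign 0
step 4: row/col 4 already zero → sign 0
signature = (1, 2, 2)

Answer: (1, 2, 2)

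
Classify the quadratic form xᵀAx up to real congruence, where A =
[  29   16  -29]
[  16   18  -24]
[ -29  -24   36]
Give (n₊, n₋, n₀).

step 0: pivot 29 → sign +
step 1: pivot 266/29 → sign +
step 2: pivot 3/133 → sign +
signature = (3, 0, 0)

Answer: (3, 0, 0)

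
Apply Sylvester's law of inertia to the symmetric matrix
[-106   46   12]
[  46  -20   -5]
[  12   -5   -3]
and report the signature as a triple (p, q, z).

Answer: (0, 3, 0)

Derivation:
step 0: pivot -106 → sign −
step 1: pivot -2/53 → sign −
step 2: pivot -1/2 → sign −
signature = (0, 3, 0)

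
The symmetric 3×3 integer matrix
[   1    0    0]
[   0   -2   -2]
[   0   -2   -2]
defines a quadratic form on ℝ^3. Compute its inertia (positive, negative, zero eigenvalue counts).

step 0: pivot 1 → sign +
step 1: pivot -2 → sign −
step 2: row/col 2 already zero → sign 0
signature = (1, 1, 1)

Answer: (1, 1, 1)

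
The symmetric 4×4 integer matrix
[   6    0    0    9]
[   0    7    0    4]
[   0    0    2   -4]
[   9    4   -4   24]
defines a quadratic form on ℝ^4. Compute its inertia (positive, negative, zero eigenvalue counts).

step 0: pivot 6 → sign +
step 1: pivot 7 → sign +
step 2: pivot 2 → sign +
step 3: pivot 3/14 → sign +
signature = (4, 0, 0)

Answer: (4, 0, 0)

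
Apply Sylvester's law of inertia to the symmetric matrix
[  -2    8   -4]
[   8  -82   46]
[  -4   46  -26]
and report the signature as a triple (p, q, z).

step 0: pivot -2 → sign −
step 1: pivot -50 → sign −
step 2: row/col 2 already zero → sign 0
signature = (0, 2, 1)

Answer: (0, 2, 1)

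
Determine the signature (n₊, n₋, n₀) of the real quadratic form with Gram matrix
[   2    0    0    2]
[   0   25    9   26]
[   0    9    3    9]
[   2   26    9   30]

step 0: pivot 2 → sign +
step 1: pivot 25 → sign +
step 2: pivot -6/25 → sign −
step 3: pivot 3/2 → sign +
signature = (3, 1, 0)

Answer: (3, 1, 0)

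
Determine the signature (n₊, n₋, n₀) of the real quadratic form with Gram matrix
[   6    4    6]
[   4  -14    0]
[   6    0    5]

step 0: pivot 6 → sign +
step 1: pivot -50/3 → sign −
step 2: pivot -1/25 → sign −
signature = (1, 2, 0)

Answer: (1, 2, 0)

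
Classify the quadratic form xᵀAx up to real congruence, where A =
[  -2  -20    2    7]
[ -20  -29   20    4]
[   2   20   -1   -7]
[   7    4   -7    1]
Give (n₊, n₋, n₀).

Answer: (3, 1, 0)

Derivation:
step 0: pivot -2 → sign −
step 1: pivot 171 → sign +
step 2: pivot 1 → sign +
step 3: pivot 1/38 → sign +
signature = (3, 1, 0)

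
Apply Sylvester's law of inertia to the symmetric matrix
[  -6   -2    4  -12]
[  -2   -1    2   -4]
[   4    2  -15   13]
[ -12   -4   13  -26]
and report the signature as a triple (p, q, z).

Answer: (1, 3, 0)

Derivation:
step 0: pivot -6 → sign −
step 1: pivot -1/3 → sign −
step 2: pivot -11 → sign −
step 3: pivot 3/11 → sign +
signature = (1, 3, 0)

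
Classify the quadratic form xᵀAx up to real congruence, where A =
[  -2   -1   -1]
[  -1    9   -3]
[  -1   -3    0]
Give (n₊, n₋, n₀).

step 0: pivot -2 → sign −
step 1: pivot 19/2 → sign +
step 2: pivot -3/19 → sign −
signature = (1, 2, 0)

Answer: (1, 2, 0)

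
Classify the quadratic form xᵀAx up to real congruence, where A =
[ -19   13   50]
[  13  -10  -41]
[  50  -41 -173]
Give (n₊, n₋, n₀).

Answer: (1, 2, 0)

Derivation:
step 0: pivot -19 → sign −
step 1: pivot -21/19 → sign −
step 2: pivot 2/7 → sign +
signature = (1, 2, 0)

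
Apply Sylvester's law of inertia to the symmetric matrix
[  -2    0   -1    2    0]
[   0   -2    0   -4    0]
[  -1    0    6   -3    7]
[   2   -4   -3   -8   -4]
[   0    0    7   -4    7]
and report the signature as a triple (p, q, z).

Answer: (1, 4, 0)

Derivation:
step 0: pivot -2 → sign −
step 1: pivot -2 → sign −
step 2: pivot 13/2 → sign +
step 3: pivot -6/13 → sign −
step 4: pivot -1/3 → sign −
signature = (1, 4, 0)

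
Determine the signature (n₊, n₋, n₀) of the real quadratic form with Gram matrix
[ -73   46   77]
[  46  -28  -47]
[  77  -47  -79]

step 0: pivot -73 → sign −
step 1: pivot 72/73 → sign +
step 2: pivot -1/8 → sign −
signature = (1, 2, 0)

Answer: (1, 2, 0)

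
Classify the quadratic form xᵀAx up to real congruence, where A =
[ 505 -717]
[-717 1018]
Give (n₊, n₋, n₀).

step 0: pivot 505 → sign +
step 1: pivot 1/505 → sign +
signature = (2, 0, 0)

Answer: (2, 0, 0)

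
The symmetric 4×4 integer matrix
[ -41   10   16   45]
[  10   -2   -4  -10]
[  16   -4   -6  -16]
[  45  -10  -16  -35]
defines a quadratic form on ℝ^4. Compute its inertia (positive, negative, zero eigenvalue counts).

step 0: pivot -41 → sign −
step 1: pivot 18/41 → sign +
step 2: pivot 2/9 → sign +
step 3: pivot -2 → sign −
signature = (2, 2, 0)

Answer: (2, 2, 0)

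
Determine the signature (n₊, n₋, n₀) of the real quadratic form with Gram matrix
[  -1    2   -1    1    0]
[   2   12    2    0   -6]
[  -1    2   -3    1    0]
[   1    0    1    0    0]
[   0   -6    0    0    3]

Answer: (2, 2, 1)

Derivation:
step 0: pivot -1 → sign −
step 1: pivot 16 → sign +
step 2: pivot -2 → sign −
step 3: pivot 3/4 → sign +
step 4: row/col 4 already zero → sign 0
signature = (2, 2, 1)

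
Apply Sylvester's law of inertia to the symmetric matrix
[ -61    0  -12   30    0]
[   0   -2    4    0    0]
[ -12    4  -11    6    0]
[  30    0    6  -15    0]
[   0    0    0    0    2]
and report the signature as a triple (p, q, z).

step 0: pivot -61 → sign −
step 1: pivot -2 → sign −
step 2: pivot -39/61 → sign −
step 3: pivot -3/13 → sign −
step 4: pivot 2 → sign +
signature = (1, 4, 0)

Answer: (1, 4, 0)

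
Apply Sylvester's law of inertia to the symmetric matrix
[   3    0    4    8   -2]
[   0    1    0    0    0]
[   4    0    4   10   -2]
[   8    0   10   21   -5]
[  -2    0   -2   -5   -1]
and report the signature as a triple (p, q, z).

Answer: (2, 2, 1)

Derivation:
step 0: pivot 3 → sign +
step 1: pivot 1 → sign +
step 2: pivot -4/3 → sign −
step 3: pivot -2 → sign −
step 4: row/col 4 already zero → sign 0
signature = (2, 2, 1)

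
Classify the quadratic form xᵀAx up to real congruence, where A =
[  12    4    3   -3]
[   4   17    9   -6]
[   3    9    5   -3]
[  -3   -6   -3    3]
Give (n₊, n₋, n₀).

step 0: pivot 12 → sign +
step 1: pivot 47/3 → sign +
step 2: pivot 31/188 → sign +
step 3: pivot 3/31 → sign +
signature = (4, 0, 0)

Answer: (4, 0, 0)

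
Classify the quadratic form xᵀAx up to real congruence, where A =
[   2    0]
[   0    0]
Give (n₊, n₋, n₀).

step 0: pivot 2 → sign +
step 1: row/col 1 already zero → sign 0
signature = (1, 0, 1)

Answer: (1, 0, 1)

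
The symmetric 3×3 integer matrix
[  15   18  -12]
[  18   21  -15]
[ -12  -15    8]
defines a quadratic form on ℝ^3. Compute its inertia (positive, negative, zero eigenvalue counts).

Answer: (1, 2, 0)

Derivation:
step 0: pivot 15 → sign +
step 1: pivot -3/5 → sign −
step 2: pivot -1 → sign −
signature = (1, 2, 0)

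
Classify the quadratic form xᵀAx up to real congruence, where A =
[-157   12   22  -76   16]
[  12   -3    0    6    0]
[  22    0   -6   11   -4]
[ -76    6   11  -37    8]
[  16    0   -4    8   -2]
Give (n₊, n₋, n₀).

step 0: pivot -157 → sign −
step 1: pivot -327/157 → sign −
step 2: pivot -170/109 → sign −
step 3: pivot -1/34 → sign −
step 4: pivot 6/5 → sign +
signature = (1, 4, 0)

Answer: (1, 4, 0)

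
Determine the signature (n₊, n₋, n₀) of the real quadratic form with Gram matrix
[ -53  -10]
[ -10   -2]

step 0: pivot -53 → sign −
step 1: pivot -6/53 → sign −
signature = (0, 2, 0)

Answer: (0, 2, 0)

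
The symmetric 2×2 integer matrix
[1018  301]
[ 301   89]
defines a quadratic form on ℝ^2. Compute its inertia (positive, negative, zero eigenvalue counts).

step 0: pivot 1018 → sign +
step 1: pivot 1/1018 → sign +
signature = (2, 0, 0)

Answer: (2, 0, 0)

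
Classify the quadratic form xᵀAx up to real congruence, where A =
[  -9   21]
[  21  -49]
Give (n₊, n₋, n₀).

step 0: pivot -9 → sign −
step 1: row/col 1 already zero → sign 0
signature = (0, 1, 1)

Answer: (0, 1, 1)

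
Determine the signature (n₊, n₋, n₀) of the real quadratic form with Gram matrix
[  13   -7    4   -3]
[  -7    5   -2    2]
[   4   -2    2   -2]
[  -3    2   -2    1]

step 0: pivot 13 → sign +
step 1: pivot 16/13 → sign +
step 2: pivot 3/4 → sign +
step 3: pivot -3/2 → sign −
signature = (3, 1, 0)

Answer: (3, 1, 0)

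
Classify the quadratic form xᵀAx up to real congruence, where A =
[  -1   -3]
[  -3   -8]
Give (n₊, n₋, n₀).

Answer: (1, 1, 0)

Derivation:
step 0: pivot -1 → sign −
step 1: pivot 1 → sign +
signature = (1, 1, 0)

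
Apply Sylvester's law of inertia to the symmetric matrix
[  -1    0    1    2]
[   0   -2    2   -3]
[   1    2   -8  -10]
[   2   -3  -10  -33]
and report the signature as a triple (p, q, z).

step 0: pivot -1 → sign −
step 1: pivot -2 → sign −
step 2: pivot -5 → sign −
step 3: pivot -3/10 → sign −
signature = (0, 4, 0)

Answer: (0, 4, 0)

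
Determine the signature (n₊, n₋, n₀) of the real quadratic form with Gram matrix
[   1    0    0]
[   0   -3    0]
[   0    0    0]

Answer: (1, 1, 1)

Derivation:
step 0: pivot 1 → sign +
step 1: pivot -3 → sign −
step 2: row/col 2 already zero → sign 0
signature = (1, 1, 1)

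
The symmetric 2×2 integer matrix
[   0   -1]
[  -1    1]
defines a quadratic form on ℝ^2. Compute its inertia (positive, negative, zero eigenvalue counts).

step 0: pivot 1 → sign +
step 1: pivot -1 → sign −
signature = (1, 1, 0)

Answer: (1, 1, 0)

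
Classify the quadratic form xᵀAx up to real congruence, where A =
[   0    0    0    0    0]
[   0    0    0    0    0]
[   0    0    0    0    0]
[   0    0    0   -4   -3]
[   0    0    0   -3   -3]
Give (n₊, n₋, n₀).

Answer: (0, 2, 3)

Derivation:
step 0: pivot -4 → sign −
step 1: pivot -3/4 → sign −
step 2: row/col 2 already zero → sign 0
step 3: row/col 3 already zero → sign 0
step 4: row/col 4 already zero → sign 0
signature = (0, 2, 3)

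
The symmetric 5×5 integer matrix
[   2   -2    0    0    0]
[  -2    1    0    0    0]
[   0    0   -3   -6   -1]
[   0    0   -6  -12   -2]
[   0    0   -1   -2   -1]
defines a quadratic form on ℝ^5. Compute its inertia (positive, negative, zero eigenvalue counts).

Answer: (1, 3, 1)

Derivation:
step 0: pivot 2 → sign +
step 1: pivot -1 → sign −
step 2: pivot -3 → sign −
step 3: pivot -2/3 → sign −
step 4: row/col 4 already zero → sign 0
signature = (1, 3, 1)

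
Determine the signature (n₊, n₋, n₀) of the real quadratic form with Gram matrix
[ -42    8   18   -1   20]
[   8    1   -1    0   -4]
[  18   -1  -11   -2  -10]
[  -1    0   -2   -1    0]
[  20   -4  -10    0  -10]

Answer: (1, 4, 0)

Derivation:
step 0: pivot -42 → sign −
step 1: pivot 53/21 → sign +
step 2: pivot -298/53 → sign −
step 3: pivot -14/149 → sign −
step 4: pivot -3/14 → sign −
signature = (1, 4, 0)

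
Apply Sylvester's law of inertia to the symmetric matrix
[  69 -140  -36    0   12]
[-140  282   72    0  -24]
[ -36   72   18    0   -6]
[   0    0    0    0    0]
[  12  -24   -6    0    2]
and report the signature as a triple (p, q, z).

Answer: (1, 2, 2)

Derivation:
step 0: pivot 69 → sign +
step 1: pivot -142/69 → sign −
step 2: pivot -18/71 → sign −
step 3: row/col 3 already zero → sign 0
step 4: row/col 4 already zero → sign 0
signature = (1, 2, 2)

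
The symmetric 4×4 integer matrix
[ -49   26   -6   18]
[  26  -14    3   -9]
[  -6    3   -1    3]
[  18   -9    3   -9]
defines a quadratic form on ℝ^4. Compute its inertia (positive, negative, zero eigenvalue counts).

step 0: pivot -49 → sign −
step 1: pivot -10/49 → sign −
step 2: pivot -1/10 → sign −
step 3: row/col 3 already zero → sign 0
signature = (0, 3, 1)

Answer: (0, 3, 1)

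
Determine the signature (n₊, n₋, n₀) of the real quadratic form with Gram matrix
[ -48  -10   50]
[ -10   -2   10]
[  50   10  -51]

step 0: pivot -48 → sign −
step 1: pivot 1/12 → sign +
step 2: pivot -1 → sign −
signature = (1, 2, 0)

Answer: (1, 2, 0)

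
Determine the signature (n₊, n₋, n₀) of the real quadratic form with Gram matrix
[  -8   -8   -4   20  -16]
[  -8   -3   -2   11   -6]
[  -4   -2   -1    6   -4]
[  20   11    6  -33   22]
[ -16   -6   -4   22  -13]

Answer: (2, 2, 1)

Derivation:
step 0: pivot -8 → sign −
step 1: pivot 5 → sign +
step 2: pivot 1/5 → sign +
step 3: pivot -1 → sign −
step 4: row/col 4 already zero → sign 0
signature = (2, 2, 1)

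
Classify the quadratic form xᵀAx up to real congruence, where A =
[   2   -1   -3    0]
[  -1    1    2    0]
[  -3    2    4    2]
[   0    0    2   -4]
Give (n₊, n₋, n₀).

step 0: pivot 2 → sign +
step 1: pivot 1/2 → sign +
step 2: pivot -1 → sign −
step 3: row/col 3 already zero → sign 0
signature = (2, 1, 1)

Answer: (2, 1, 1)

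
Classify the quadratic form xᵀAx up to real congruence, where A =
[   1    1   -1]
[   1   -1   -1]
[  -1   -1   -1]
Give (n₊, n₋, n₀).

Answer: (1, 2, 0)

Derivation:
step 0: pivot 1 → sign +
step 1: pivot -2 → sign −
step 2: pivot -2 → sign −
signature = (1, 2, 0)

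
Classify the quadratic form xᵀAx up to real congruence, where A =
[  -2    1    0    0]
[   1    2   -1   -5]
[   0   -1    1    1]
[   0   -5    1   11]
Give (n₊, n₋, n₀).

Answer: (2, 2, 0)

Derivation:
step 0: pivot -2 → sign −
step 1: pivot 5/2 → sign +
step 2: pivot 3/5 → sign +
step 3: pivot -2/3 → sign −
signature = (2, 2, 0)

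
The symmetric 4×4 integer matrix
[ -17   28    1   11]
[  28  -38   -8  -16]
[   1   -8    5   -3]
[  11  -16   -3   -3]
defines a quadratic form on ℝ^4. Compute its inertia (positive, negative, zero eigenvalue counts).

step 0: pivot -17 → sign −
step 1: pivot 138/17 → sign +
step 2: pivot 2/23 → sign +
step 3: pivot -2 → sign −
signature = (2, 2, 0)

Answer: (2, 2, 0)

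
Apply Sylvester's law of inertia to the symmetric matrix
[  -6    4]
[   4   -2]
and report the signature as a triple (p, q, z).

step 0: pivot -6 → sign −
step 1: pivot 2/3 → sign +
signature = (1, 1, 0)

Answer: (1, 1, 0)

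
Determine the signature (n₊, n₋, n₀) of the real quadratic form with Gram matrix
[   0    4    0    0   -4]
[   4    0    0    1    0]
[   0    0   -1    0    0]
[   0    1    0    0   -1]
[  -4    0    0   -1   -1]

step 0: pivot 8 → sign +
step 1: pivot -2 → sign −
step 2: pivot -1 → sign −
step 3: pivot -1 → sign −
step 4: row/col 4 already zero → sign 0
signature = (1, 3, 1)

Answer: (1, 3, 1)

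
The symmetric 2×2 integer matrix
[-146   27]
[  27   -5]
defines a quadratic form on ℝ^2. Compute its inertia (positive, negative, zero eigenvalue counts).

Answer: (0, 2, 0)

Derivation:
step 0: pivot -146 → sign −
step 1: pivot -1/146 → sign −
signature = (0, 2, 0)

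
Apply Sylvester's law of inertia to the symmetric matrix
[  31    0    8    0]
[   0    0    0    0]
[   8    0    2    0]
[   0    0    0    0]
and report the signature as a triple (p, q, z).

step 0: pivot 31 → sign +
step 1: pivot -2/31 → sign −
step 2: row/col 2 already zero → sign 0
step 3: row/col 3 already zero → sign 0
signature = (1, 1, 2)

Answer: (1, 1, 2)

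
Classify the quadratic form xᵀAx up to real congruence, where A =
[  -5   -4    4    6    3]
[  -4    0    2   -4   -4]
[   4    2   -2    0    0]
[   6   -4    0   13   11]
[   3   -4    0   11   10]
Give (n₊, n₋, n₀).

Answer: (3, 2, 0)

Derivation:
step 0: pivot -5 → sign −
step 1: pivot 16/5 → sign +
step 2: pivot 3/4 → sign +
step 3: pivot -7 → sign −
step 4: pivot 2/7 → sign +
signature = (3, 2, 0)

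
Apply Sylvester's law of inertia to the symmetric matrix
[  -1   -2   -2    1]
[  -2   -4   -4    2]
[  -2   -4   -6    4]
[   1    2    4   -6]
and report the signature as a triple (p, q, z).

step 0: pivot -1 → sign −
step 1: pivot -2 → sign −
step 2: pivot -3 → sign −
step 3: row/col 3 already zero → sign 0
signature = (0, 3, 1)

Answer: (0, 3, 1)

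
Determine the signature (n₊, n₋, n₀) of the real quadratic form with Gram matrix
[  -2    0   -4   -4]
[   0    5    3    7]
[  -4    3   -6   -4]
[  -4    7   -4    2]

step 0: pivot -2 → sign −
step 1: pivot 5 → sign +
step 2: pivot 1/5 → sign +
step 3: row/col 3 already zero → sign 0
signature = (2, 1, 1)

Answer: (2, 1, 1)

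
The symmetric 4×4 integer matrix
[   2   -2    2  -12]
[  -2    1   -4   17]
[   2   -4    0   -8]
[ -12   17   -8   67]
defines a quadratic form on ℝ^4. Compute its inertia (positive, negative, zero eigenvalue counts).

step 0: pivot 2 → sign +
step 1: pivot -1 → sign −
step 2: pivot 2 → sign +
step 3: pivot 2 → sign +
signature = (3, 1, 0)

Answer: (3, 1, 0)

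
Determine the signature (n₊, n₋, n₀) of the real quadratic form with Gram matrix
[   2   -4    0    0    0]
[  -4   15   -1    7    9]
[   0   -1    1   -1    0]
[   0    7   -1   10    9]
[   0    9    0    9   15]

step 0: pivot 2 → sign +
step 1: pivot 7 → sign +
step 2: pivot 6/7 → sign +
step 3: pivot 3 → sign +
step 4: pivot 3/2 → sign +
signature = (5, 0, 0)

Answer: (5, 0, 0)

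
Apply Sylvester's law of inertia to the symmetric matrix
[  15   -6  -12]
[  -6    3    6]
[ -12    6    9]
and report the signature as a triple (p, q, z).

Answer: (2, 1, 0)

Derivation:
step 0: pivot 15 → sign +
step 1: pivot 3/5 → sign +
step 2: pivot -3 → sign −
signature = (2, 1, 0)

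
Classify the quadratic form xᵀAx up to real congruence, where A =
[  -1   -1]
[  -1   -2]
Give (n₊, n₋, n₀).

step 0: pivot -1 → sign −
step 1: pivot -1 → sign −
signature = (0, 2, 0)

Answer: (0, 2, 0)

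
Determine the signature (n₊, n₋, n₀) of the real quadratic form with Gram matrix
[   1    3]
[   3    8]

Answer: (1, 1, 0)

Derivation:
step 0: pivot 1 → sign +
step 1: pivot -1 → sign −
signature = (1, 1, 0)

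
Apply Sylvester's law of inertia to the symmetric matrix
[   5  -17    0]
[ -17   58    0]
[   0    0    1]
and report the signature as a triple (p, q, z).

Answer: (3, 0, 0)

Derivation:
step 0: pivot 5 → sign +
step 1: pivot 1/5 → sign +
step 2: pivot 1 → sign +
signature = (3, 0, 0)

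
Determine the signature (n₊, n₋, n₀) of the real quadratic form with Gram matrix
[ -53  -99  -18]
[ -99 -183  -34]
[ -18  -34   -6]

step 0: pivot -53 → sign −
step 1: pivot 102/53 → sign +
step 2: pivot 2/51 → sign +
signature = (2, 1, 0)

Answer: (2, 1, 0)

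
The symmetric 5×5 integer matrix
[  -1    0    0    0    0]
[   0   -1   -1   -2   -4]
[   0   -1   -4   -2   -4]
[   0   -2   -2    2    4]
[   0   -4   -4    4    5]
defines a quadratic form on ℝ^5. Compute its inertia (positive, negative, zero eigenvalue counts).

step 0: pivot -1 → sign −
step 1: pivot -1 → sign −
step 2: pivot -3 → sign −
step 3: pivot 6 → sign +
step 4: pivot -3 → sign −
signature = (1, 4, 0)

Answer: (1, 4, 0)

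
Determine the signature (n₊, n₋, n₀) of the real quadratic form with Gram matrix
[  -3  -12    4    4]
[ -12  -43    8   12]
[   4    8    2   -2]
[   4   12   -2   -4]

Answer: (1, 3, 0)

Derivation:
step 0: pivot -3 → sign −
step 1: pivot 5 → sign +
step 2: pivot -82/15 → sign −
step 3: pivot -6/41 → sign −
signature = (1, 3, 0)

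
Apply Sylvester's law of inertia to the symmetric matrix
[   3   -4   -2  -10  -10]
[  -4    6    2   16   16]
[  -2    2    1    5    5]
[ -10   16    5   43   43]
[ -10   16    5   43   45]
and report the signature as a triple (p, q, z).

step 0: pivot 3 → sign +
step 1: pivot 2/3 → sign +
step 2: pivot -1 → sign −
step 3: pivot 2 → sign +
step 4: row/col 4 already zero → sign 0
signature = (3, 1, 1)

Answer: (3, 1, 1)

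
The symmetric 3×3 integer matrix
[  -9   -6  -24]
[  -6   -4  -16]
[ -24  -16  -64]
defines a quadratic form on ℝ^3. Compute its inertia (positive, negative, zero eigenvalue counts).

Answer: (0, 1, 2)

Derivation:
step 0: pivot -9 → sign −
step 1: row/col 1 already zero → sign 0
step 2: row/col 2 already zero → sign 0
signature = (0, 1, 2)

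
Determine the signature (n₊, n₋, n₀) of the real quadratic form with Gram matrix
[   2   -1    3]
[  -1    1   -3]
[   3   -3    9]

Answer: (2, 0, 1)

Derivation:
step 0: pivot 2 → sign +
step 1: pivot 1/2 → sign +
step 2: row/col 2 already zero → sign 0
signature = (2, 0, 1)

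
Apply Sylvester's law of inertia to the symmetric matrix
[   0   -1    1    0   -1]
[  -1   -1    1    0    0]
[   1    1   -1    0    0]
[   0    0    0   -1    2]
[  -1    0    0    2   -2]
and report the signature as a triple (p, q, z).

Answer: (2, 2, 1)

Derivation:
step 0: pivot -1 → sign −
step 1: pivot 1 → sign +
step 2: pivot -1 → sign −
step 3: pivot 1 → sign +
step 4: row/col 4 already zero → sign 0
signature = (2, 2, 1)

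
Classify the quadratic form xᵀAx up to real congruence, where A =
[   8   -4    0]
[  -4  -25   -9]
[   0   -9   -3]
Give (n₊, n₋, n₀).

Answer: (1, 1, 1)

Derivation:
step 0: pivot 8 → sign +
step 1: pivot -27 → sign −
step 2: row/col 2 already zero → sign 0
signature = (1, 1, 1)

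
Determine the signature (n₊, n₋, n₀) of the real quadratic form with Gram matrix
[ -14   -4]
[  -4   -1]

step 0: pivot -14 → sign −
step 1: pivot 1/7 → sign +
signature = (1, 1, 0)

Answer: (1, 1, 0)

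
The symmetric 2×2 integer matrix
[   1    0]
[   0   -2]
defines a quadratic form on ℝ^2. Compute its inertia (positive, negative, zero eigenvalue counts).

step 0: pivot 1 → sign +
step 1: pivot -2 → sign −
signature = (1, 1, 0)

Answer: (1, 1, 0)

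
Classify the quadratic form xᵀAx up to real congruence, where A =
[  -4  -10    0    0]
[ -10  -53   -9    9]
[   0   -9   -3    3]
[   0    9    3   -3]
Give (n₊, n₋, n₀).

step 0: pivot -4 → sign −
step 1: pivot -28 → sign −
step 2: pivot -3/28 → sign −
step 3: row/col 3 already zero → sign 0
signature = (0, 3, 1)

Answer: (0, 3, 1)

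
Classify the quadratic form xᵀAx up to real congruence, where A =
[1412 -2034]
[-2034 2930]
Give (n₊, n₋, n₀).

Answer: (2, 0, 0)

Derivation:
step 0: pivot 1412 → sign +
step 1: pivot 1/353 → sign +
signature = (2, 0, 0)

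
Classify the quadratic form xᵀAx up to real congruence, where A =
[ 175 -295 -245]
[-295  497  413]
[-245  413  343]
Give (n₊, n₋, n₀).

Answer: (1, 1, 1)

Derivation:
step 0: pivot 175 → sign +
step 1: pivot -2/7 → sign −
step 2: row/col 2 already zero → sign 0
signature = (1, 1, 1)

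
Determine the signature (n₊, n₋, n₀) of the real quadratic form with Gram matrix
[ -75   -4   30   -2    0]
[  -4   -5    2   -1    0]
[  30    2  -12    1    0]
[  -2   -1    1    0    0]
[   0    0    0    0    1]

step 0: pivot -75 → sign −
step 1: pivot -359/75 → sign −
step 2: pivot 12/359 → sign +
step 3: pivot -1/4 → sign −
step 4: pivot 1 → sign +
signature = (2, 3, 0)

Answer: (2, 3, 0)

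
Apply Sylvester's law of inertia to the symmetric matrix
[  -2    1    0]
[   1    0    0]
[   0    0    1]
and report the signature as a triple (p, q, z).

Answer: (2, 1, 0)

Derivation:
step 0: pivot -2 → sign −
step 1: pivot 1/2 → sign +
step 2: pivot 1 → sign +
signature = (2, 1, 0)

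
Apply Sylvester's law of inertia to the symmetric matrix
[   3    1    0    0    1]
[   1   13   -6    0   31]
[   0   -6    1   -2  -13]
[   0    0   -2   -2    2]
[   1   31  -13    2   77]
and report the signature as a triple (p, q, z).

Answer: (4, 1, 0)

Derivation:
step 0: pivot 3 → sign +
step 1: pivot 38/3 → sign +
step 2: pivot -35/19 → sign −
step 3: pivot 6/35 → sign +
step 4: pivot 3 → sign +
signature = (4, 1, 0)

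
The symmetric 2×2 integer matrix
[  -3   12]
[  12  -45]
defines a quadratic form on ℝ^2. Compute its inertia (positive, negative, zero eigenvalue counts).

Answer: (1, 1, 0)

Derivation:
step 0: pivot -3 → sign −
step 1: pivot 3 → sign +
signature = (1, 1, 0)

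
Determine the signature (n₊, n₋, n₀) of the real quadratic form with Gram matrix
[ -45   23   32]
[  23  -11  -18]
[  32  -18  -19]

step 0: pivot -45 → sign −
step 1: pivot 34/45 → sign +
step 2: pivot 3/17 → sign +
signature = (2, 1, 0)

Answer: (2, 1, 0)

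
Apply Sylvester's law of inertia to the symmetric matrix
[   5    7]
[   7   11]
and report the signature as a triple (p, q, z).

step 0: pivot 5 → sign +
step 1: pivot 6/5 → sign +
signature = (2, 0, 0)

Answer: (2, 0, 0)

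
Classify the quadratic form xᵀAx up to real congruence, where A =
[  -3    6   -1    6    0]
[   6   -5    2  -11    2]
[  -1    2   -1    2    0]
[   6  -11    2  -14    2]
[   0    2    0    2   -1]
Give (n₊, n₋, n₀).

Answer: (1, 4, 0)

Derivation:
step 0: pivot -3 → sign −
step 1: pivot 7 → sign +
step 2: pivot -2/3 → sign −
step 3: pivot -15/7 → sign −
step 4: pivot -1/5 → sign −
signature = (1, 4, 0)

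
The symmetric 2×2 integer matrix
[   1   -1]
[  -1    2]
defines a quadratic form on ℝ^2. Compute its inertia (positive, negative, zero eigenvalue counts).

step 0: pivot 1 → sign +
step 1: pivot 1 → sign +
signature = (2, 0, 0)

Answer: (2, 0, 0)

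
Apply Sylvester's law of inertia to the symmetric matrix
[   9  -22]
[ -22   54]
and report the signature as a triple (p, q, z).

step 0: pivot 9 → sign +
step 1: pivot 2/9 → sign +
signature = (2, 0, 0)

Answer: (2, 0, 0)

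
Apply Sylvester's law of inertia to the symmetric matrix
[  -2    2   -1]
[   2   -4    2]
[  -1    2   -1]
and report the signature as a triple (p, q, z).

Answer: (0, 2, 1)

Derivation:
step 0: pivot -2 → sign −
step 1: pivot -2 → sign −
step 2: row/col 2 already zero → sign 0
signature = (0, 2, 1)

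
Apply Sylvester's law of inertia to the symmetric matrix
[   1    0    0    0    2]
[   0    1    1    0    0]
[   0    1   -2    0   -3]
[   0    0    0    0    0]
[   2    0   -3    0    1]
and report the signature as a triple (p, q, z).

step 0: pivot 1 → sign +
step 1: pivot 1 → sign +
step 2: pivot -3 → sign −
step 3: row/col 3 already zero → sign 0
step 4: row/col 4 already zero → sign 0
signature = (2, 1, 2)

Answer: (2, 1, 2)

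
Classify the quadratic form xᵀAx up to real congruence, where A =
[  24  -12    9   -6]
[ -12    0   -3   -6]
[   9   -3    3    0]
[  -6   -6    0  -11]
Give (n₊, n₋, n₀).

step 0: pivot 24 → sign +
step 1: pivot -6 → sign −
step 2: pivot 1 → sign +
step 3: row/col 3 already zero → sign 0
signature = (2, 1, 1)

Answer: (2, 1, 1)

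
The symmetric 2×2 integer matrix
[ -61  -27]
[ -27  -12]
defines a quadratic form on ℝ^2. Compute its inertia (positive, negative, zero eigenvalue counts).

Answer: (0, 2, 0)

Derivation:
step 0: pivot -61 → sign −
step 1: pivot -3/61 → sign −
signature = (0, 2, 0)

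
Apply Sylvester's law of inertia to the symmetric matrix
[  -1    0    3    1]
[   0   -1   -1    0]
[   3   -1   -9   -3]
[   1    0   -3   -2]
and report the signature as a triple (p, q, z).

step 0: pivot -1 → sign −
step 1: pivot -1 → sign −
step 2: pivot 1 → sign +
step 3: pivot -1 → sign −
signature = (1, 3, 0)

Answer: (1, 3, 0)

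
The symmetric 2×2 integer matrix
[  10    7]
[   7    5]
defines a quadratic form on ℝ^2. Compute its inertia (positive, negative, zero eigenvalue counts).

step 0: pivot 10 → sign +
step 1: pivot 1/10 → sign +
signature = (2, 0, 0)

Answer: (2, 0, 0)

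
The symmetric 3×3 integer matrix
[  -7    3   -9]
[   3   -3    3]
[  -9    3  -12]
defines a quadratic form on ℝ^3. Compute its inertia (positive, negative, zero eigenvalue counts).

Answer: (0, 2, 1)

Derivation:
step 0: pivot -7 → sign −
step 1: pivot -12/7 → sign −
step 2: row/col 2 already zero → sign 0
signature = (0, 2, 1)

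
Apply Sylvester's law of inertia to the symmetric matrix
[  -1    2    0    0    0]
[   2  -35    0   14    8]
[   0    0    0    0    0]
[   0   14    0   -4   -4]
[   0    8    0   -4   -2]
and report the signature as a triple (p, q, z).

step 0: pivot -1 → sign −
step 1: pivot -31 → sign −
step 2: pivot 72/31 → sign +
step 3: row/col 3 already zero → sign 0
step 4: row/col 4 already zero → sign 0
signature = (1, 2, 2)

Answer: (1, 2, 2)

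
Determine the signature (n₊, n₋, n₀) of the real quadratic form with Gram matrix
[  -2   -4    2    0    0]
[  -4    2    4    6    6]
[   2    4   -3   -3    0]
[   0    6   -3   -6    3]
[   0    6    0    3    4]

step 0: pivot -2 → sign −
step 1: pivot 10 → sign +
step 2: pivot -1 → sign −
step 3: pivot -3/5 → sign −
step 4: pivot 1 → sign +
signature = (2, 3, 0)

Answer: (2, 3, 0)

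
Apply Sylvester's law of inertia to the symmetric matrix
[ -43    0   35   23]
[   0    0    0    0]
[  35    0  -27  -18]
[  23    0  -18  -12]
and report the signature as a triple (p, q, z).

Answer: (1, 2, 1)

Derivation:
step 0: pivot -43 → sign −
step 1: pivot 64/43 → sign +
step 2: pivot -3/64 → sign −
step 3: row/col 3 already zero → sign 0
signature = (1, 2, 1)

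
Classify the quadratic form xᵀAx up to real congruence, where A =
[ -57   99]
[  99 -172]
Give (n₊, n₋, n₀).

Answer: (0, 2, 0)

Derivation:
step 0: pivot -57 → sign −
step 1: pivot -1/19 → sign −
signature = (0, 2, 0)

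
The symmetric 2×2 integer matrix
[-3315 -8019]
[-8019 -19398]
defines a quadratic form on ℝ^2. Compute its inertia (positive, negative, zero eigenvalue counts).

step 0: pivot -3315 → sign −
step 1: pivot -3/1105 → sign −
signature = (0, 2, 0)

Answer: (0, 2, 0)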